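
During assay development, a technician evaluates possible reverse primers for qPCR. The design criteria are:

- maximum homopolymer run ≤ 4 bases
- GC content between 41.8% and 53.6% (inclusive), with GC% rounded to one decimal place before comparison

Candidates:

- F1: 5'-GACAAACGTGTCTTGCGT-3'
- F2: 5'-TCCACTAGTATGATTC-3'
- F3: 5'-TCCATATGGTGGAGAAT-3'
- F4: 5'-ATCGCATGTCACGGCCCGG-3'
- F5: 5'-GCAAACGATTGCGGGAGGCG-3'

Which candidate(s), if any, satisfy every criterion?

F1 (18 nt, A=4 T=5 G=5 C=4): longest run = 3 ✓; GC 9/18 = 50.0% ✓ — passes.
F2 (16 nt, A=4 T=6 G=2 C=4): longest run = 2 ✓; GC 6/16 = 37.5%, outside 41.8–53.6% ✗ — fails.
F3 (17 nt, A=5 T=5 G=5 C=2): longest run = 2 ✓; GC 7/17 = 41.2%, outside 41.8–53.6% ✗ — fails.
F4 (19 nt, A=3 T=3 G=6 C=7): longest run = 3 ✓; GC 13/19 = 68.4%, outside 41.8–53.6% ✗ — fails.
F5 (20 nt, A=5 T=2 G=9 C=4): longest run = 3 ✓; GC 13/20 = 65.0%, outside 41.8–53.6% ✗ — fails.

F1 only.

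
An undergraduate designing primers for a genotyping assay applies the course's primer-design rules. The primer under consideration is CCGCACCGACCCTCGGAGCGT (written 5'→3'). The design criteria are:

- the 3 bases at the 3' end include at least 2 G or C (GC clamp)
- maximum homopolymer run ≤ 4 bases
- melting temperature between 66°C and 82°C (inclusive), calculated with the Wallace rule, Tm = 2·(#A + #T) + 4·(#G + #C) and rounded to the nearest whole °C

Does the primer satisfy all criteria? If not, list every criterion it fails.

Meets all criteria.

Base counts: A=3, T=2, G=6, C=10 (length 21).
GC clamp: 3' end CGT has 2 G/C ✓
homopolymer run: longest run = 3 ✓
Tm: Tm = 2·5 + 4·16 = 74°C ✓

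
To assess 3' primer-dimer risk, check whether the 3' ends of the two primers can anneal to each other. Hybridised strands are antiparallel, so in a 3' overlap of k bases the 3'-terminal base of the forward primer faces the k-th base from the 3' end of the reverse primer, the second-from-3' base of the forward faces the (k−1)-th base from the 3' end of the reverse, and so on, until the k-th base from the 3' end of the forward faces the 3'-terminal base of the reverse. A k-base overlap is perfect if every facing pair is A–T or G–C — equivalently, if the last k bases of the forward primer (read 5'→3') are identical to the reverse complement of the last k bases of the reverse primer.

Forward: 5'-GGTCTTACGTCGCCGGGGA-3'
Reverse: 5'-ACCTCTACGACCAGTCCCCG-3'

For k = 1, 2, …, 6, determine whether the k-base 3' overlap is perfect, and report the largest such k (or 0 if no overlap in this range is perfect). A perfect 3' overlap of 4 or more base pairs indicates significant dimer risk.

Last 6 bases (5'→3') — forward …CGGGGA, reverse …TCCCCG.
Reverse complement of the reverse primer's last 6 bases: CGGGGA; its first k bases are the reverse complement of the reverse primer's last k bases, so a perfect k-base overlap needs the forward primer's last k bases to equal them.
Comparing (forward last k vs required): k=1: A vs C ✗; k=2: GA vs CG ✗; k=3: GGA vs CGG ✗; k=4: GGGA vs CGGG ✗; k=5: GGGGA vs CGGGG ✗; k=6: CGGGGA vs CGGGGA ✓.
Only k = 6 is perfect, so the longest perfect 3' overlap is 6.

Longest perfect overlap: 6 complementary base pairs; significant dimer risk (threshold 4).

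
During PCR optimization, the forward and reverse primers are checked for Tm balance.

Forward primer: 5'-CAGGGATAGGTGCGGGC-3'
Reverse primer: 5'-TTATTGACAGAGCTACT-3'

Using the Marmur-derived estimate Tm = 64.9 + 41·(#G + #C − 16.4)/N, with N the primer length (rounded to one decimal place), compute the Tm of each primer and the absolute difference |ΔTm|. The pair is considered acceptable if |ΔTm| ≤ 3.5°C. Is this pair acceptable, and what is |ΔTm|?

Forward: G+C = 12, N = 17 → Tm = 64.9 + 41·(12 − 16.4)/17 = 54.3°C.
Reverse: G+C = 6, N = 17 → Tm = 64.9 + 41·(6 − 16.4)/17 = 39.8°C.
|ΔTm| = |54.3 − 39.8| = 14.5°C, > 3.5°C.

|ΔTm| = 14.5°C; the pair is not acceptable.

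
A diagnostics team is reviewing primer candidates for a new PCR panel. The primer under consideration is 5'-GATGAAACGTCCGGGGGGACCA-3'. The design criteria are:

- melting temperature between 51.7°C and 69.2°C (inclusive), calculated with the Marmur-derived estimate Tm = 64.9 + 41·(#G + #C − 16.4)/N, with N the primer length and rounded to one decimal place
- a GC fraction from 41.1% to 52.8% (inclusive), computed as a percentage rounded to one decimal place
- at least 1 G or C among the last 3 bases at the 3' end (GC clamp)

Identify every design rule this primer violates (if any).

Fails: GC content.

Base counts: A=6, T=2, G=9, C=5 (length 22).
Tm: Tm = 64.9 + 41·(14 − 16.4)/22 = 60.4°C ✓
GC content: GC 14/22 = 63.6%, outside 41.1–52.8% ✗
GC clamp: 3' end CCA has 2 G/C ✓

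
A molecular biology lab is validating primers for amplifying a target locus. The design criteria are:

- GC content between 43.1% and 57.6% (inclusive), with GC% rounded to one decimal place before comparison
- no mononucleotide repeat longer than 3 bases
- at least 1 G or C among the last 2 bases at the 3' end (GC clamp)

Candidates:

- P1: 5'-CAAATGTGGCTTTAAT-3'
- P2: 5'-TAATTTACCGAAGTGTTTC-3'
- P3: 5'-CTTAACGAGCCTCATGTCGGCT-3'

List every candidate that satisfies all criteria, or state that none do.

P1 (16 nt, A=5 T=6 G=3 C=2): GC 5/16 = 31.3%, outside 43.1–57.6% ✗; longest run = 3 ✓; 3' end AT has 0 G/C, need ≥1 ✗ — fails.
P2 (19 nt, A=5 T=8 G=3 C=3): GC 6/19 = 31.6%, outside 43.1–57.6% ✗; longest run = 3 ✓; 3' end TC has 1 G/C ✓ — fails.
P3 (22 nt, A=4 T=6 G=5 C=7): GC 12/22 = 54.5% ✓; longest run = 2 ✓; 3' end CT has 1 G/C ✓ — passes.

P3 only.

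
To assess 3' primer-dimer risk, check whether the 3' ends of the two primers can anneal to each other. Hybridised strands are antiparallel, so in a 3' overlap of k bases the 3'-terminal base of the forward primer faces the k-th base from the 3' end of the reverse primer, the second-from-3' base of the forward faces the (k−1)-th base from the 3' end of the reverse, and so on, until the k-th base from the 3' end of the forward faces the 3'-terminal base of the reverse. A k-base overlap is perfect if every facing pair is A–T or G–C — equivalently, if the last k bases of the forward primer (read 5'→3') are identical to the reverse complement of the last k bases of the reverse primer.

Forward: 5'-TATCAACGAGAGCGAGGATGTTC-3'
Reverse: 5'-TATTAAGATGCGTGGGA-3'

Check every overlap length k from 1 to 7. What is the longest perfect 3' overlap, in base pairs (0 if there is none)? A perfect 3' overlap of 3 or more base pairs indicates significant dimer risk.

Longest perfect overlap: 2 complementary base pairs; below the dimer-risk threshold (threshold 3).

Last 7 bases (5'→3') — forward …GATGTTC, reverse …CGTGGGA.
Reverse complement of the reverse primer's last 7 bases: TCCCACG; its first k bases are the reverse complement of the reverse primer's last k bases, so a perfect k-base overlap needs the forward primer's last k bases to equal them.
Comparing (forward last k vs required): k=1: C vs T ✗; k=2: TC vs TC ✓; k=3: TTC vs TCC ✗; k=4: GTTC vs TCCC ✗; k=5: TGTTC vs TCCCA ✗; k=6: ATGTTC vs TCCCAC ✗; k=7: GATGTTC vs TCCCACG ✗.
Only k = 2 is perfect, so the longest perfect 3' overlap is 2.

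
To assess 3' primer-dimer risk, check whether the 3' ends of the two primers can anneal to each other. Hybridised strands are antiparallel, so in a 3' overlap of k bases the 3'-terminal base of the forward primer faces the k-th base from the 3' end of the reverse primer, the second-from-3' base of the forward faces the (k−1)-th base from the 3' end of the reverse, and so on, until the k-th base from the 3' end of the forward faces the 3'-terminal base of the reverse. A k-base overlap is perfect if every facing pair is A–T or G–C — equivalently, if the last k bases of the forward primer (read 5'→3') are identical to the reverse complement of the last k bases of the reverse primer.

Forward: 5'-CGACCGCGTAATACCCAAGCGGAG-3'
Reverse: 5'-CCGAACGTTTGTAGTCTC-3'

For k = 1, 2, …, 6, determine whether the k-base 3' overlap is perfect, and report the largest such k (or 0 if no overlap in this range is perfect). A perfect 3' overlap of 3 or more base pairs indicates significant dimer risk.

Last 6 bases (5'→3') — forward …GCGGAG, reverse …AGTCTC.
Reverse complement of the reverse primer's last 6 bases: GAGACT; its first k bases are the reverse complement of the reverse primer's last k bases, so a perfect k-base overlap needs the forward primer's last k bases to equal them.
Comparing (forward last k vs required): k=1: G vs G ✓; k=2: AG vs GA ✗; k=3: GAG vs GAG ✓; k=4: GGAG vs GAGA ✗; k=5: CGGAG vs GAGAC ✗; k=6: GCGGAG vs GAGACT ✗.
Perfect overlaps at k = 1, 3; the largest is 3.

Longest perfect overlap: 3 complementary base pairs; significant dimer risk (threshold 3).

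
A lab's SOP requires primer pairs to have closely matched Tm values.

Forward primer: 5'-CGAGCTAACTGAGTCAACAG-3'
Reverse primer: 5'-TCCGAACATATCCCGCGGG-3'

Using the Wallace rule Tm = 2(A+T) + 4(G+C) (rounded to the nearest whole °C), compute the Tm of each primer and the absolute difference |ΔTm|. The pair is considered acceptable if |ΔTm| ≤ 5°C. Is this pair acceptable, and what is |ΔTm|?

Forward: A=7 T=3 G=5 C=5 → Tm = 2·10 + 4·10 = 60°C.
Reverse: A=4 T=3 G=5 C=7 → Tm = 2·7 + 4·12 = 62°C.
|ΔTm| = |60 − 62| = 2°C, ≤ 5°C.

|ΔTm| = 2°C; the pair is acceptable.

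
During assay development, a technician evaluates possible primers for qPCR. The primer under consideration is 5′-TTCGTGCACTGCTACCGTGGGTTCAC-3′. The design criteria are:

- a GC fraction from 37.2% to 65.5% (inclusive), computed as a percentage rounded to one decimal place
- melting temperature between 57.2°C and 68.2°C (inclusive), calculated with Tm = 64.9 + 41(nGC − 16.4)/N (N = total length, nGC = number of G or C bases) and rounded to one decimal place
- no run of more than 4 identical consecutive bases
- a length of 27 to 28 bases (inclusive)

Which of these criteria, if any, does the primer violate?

Fails: length.

Base counts: A=3, T=8, G=7, C=8 (length 26).
GC content: GC 15/26 = 57.7% ✓
Tm: Tm = 64.9 + 41·(15 − 16.4)/26 = 62.7°C ✓
homopolymer run: longest run = 3 ✓
length: length 26, outside 27–28 ✗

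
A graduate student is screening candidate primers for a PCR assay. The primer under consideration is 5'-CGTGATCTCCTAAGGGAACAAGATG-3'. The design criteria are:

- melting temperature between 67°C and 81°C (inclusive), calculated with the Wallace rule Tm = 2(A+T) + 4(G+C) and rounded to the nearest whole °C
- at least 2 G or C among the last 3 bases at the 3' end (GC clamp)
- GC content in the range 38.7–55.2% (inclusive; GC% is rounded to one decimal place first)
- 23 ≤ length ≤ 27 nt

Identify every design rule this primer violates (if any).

Base counts: A=8, T=5, G=7, C=5 (length 25).
Tm: Tm = 2·13 + 4·12 = 74°C ✓
GC clamp: 3' end ATG has 1 G/C, need ≥2 ✗
GC content: GC 12/25 = 48.0% ✓
length: length 25 ✓

Fails: GC clamp.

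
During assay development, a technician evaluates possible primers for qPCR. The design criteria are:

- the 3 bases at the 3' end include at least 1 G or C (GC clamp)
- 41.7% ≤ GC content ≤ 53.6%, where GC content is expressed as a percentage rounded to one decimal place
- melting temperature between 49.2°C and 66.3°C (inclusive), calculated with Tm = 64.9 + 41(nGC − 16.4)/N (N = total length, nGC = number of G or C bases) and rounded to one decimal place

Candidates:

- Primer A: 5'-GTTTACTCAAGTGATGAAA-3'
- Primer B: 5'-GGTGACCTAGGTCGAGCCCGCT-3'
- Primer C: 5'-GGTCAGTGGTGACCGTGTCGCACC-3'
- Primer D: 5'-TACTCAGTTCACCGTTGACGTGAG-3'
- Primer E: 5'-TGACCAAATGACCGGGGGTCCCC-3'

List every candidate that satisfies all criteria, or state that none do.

Primer A (19 nt, A=7 T=6 G=4 C=2): 3' end AAA has 0 G/C, need ≥1 ✗; GC 6/19 = 31.6%, outside 41.7–53.6% ✗; Tm = 64.9 + 41·(6 − 16.4)/19 = 42.5°C, outside 49.2–66.3°C ✗ — fails.
Primer B (22 nt, A=3 T=4 G=8 C=7): 3' end GCT has 2 G/C ✓; GC 15/22 = 68.2%, outside 41.7–53.6% ✗; Tm = 64.9 + 41·(15 − 16.4)/22 = 62.3°C ✓ — fails.
Primer C (24 nt, A=3 T=5 G=9 C=7): 3' end ACC has 2 G/C ✓; GC 16/24 = 66.7%, outside 41.7–53.6% ✗; Tm = 64.9 + 41·(16 − 16.4)/24 = 64.2°C ✓ — fails.
Primer D (24 nt, A=5 T=7 G=6 C=6): 3' end GAG has 2 G/C ✓; GC 12/24 = 50.0% ✓; Tm = 64.9 + 41·(12 − 16.4)/24 = 57.4°C ✓ — passes.
Primer E (23 nt, A=5 T=3 G=7 C=8): 3' end CCC has 3 G/C ✓; GC 15/23 = 65.2%, outside 41.7–53.6% ✗; Tm = 64.9 + 41·(15 − 16.4)/23 = 62.4°C ✓ — fails.

Primer D only.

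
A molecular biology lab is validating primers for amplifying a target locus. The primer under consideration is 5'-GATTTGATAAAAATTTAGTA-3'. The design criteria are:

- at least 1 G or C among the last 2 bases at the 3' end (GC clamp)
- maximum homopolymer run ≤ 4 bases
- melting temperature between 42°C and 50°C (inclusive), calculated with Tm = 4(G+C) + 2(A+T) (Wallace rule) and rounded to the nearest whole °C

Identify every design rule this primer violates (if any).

Fails: GC clamp, homopolymer run.

Base counts: A=9, T=8, G=3, C=0 (length 20).
GC clamp: 3' end TA has 0 G/C, need ≥1 ✗
homopolymer run: longest run = 5, exceeds 4 ✗
Tm: Tm = 2·17 + 4·3 = 46°C ✓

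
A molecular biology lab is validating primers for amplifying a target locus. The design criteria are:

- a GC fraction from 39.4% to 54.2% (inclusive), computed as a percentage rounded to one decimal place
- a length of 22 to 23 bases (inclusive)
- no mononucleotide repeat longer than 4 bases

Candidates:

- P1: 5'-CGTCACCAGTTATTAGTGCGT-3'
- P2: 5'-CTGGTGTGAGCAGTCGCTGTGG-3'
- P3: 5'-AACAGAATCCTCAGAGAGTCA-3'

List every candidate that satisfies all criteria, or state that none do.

None of the candidates satisfy all criteria.

P1 (21 nt, A=4 T=7 G=5 C=5): GC 10/21 = 47.6% ✓; length 21, outside 22–23 ✗; longest run = 2 ✓ — fails.
P2 (22 nt, A=2 T=6 G=10 C=4): GC 14/22 = 63.6%, outside 39.4–54.2% ✗; length 22 ✓; longest run = 2 ✓ — fails.
P3 (21 nt, A=9 T=3 G=4 C=5): GC 9/21 = 42.9% ✓; length 21, outside 22–23 ✗; longest run = 2 ✓ — fails.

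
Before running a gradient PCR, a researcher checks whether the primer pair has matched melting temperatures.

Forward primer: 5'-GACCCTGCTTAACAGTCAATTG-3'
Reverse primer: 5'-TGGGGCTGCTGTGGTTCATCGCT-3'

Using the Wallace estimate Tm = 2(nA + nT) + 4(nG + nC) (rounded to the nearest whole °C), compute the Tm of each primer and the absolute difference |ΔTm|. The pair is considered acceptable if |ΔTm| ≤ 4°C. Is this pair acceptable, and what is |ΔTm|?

Forward: A=6 T=6 G=4 C=6 → Tm = 2·12 + 4·10 = 64°C.
Reverse: A=1 T=8 G=9 C=5 → Tm = 2·9 + 4·14 = 74°C.
|ΔTm| = |64 − 74| = 10°C, > 4°C.

|ΔTm| = 10°C; the pair is not acceptable.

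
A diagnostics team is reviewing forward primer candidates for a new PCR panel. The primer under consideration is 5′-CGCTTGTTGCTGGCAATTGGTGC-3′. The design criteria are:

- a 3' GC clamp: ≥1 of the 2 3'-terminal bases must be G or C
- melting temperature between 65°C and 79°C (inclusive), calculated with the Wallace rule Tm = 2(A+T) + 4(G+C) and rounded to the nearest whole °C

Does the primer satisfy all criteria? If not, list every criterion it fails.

Meets all criteria.

Base counts: A=2, T=8, G=8, C=5 (length 23).
GC clamp: 3' end GC has 2 G/C ✓
Tm: Tm = 2·10 + 4·13 = 72°C ✓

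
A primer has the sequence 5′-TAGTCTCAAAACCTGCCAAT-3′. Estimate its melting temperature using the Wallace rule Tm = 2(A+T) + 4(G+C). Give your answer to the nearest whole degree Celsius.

Base counts: A=7, T=5, G=2, C=6 (length 20).
Tm = 2·(7+5) + 4·(2+6) = 2·12 + 4·8 = 24 + 32 = 56°C.

56°C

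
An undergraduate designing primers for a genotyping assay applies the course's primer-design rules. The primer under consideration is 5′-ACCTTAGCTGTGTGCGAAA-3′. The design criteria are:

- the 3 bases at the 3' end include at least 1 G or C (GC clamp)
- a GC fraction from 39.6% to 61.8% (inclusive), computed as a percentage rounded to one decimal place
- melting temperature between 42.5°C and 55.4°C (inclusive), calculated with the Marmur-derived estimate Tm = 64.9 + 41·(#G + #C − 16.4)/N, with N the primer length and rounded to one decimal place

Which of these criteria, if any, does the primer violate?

Fails: GC clamp.

Base counts: A=5, T=5, G=5, C=4 (length 19).
GC clamp: 3' end AAA has 0 G/C, need ≥1 ✗
GC content: GC 9/19 = 47.4% ✓
Tm: Tm = 64.9 + 41·(9 − 16.4)/19 = 48.9°C ✓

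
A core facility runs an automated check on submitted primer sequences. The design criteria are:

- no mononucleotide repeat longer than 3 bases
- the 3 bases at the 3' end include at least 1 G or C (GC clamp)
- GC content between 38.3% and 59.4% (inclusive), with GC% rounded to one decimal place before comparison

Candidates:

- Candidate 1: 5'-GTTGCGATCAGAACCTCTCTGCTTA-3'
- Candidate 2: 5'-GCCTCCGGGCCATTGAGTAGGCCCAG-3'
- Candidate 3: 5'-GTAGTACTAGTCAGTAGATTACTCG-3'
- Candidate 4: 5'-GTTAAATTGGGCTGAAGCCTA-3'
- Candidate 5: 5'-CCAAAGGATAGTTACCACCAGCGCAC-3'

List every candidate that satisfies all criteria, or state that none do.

Candidate 3, Candidate 4 and Candidate 5.

Candidate 1 (25 nt, A=5 T=8 G=5 C=7): longest run = 2 ✓; 3' end TTA has 0 G/C, need ≥1 ✗; GC 12/25 = 48.0% ✓ — fails.
Candidate 2 (26 nt, A=4 T=4 G=9 C=9): longest run = 3 ✓; 3' end CAG has 2 G/C ✓; GC 18/26 = 69.2%, outside 38.3–59.4% ✗ — fails.
Candidate 3 (25 nt, A=7 T=8 G=6 C=4): longest run = 2 ✓; 3' end TCG has 2 G/C ✓; GC 10/25 = 40.0% ✓ — passes.
Candidate 4 (21 nt, A=6 T=6 G=6 C=3): longest run = 3 ✓; 3' end CTA has 1 G/C ✓; GC 9/21 = 42.9% ✓ — passes.
Candidate 5 (26 nt, A=9 T=3 G=5 C=9): longest run = 3 ✓; 3' end CAC has 2 G/C ✓; GC 14/26 = 53.8% ✓ — passes.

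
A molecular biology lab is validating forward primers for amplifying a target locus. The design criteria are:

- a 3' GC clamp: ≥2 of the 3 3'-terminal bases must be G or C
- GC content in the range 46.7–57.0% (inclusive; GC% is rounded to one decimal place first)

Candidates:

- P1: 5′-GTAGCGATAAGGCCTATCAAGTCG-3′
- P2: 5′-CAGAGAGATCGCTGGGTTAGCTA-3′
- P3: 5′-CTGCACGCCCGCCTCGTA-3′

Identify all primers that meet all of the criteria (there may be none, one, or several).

P1 only.

P1 (24 nt, A=7 T=5 G=7 C=5): 3' end TCG has 2 G/C ✓; GC 12/24 = 50.0% ✓ — passes.
P2 (23 nt, A=6 T=5 G=8 C=4): 3' end CTA has 1 G/C, need ≥2 ✗; GC 12/23 = 52.2% ✓ — fails.
P3 (18 nt, A=2 T=3 G=4 C=9): 3' end GTA has 1 G/C, need ≥2 ✗; GC 13/18 = 72.2%, outside 46.7–57.0% ✗ — fails.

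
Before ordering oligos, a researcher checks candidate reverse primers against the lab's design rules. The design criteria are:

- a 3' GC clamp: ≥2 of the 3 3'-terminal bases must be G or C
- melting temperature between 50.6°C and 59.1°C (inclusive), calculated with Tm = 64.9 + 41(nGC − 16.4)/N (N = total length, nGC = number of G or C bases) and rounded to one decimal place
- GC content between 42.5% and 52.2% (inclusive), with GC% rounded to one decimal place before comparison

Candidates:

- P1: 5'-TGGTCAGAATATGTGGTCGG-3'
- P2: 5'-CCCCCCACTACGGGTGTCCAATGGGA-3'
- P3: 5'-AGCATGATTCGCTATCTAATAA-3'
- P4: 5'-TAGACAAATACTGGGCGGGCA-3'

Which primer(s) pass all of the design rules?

P1 (20 nt, A=4 T=6 G=8 C=2): 3' end CGG has 3 G/C ✓; Tm = 64.9 + 41·(10 − 16.4)/20 = 51.8°C ✓; GC 10/20 = 50.0% ✓ — passes.
P2 (26 nt, A=5 T=4 G=7 C=10): 3' end GGA has 2 G/C ✓; Tm = 64.9 + 41·(17 − 16.4)/26 = 65.8°C, outside 50.6–59.1°C ✗; GC 17/26 = 65.4%, outside 42.5–52.2% ✗ — fails.
P3 (22 nt, A=8 T=7 G=3 C=4): 3' end TAA has 0 G/C, need ≥2 ✗; Tm = 64.9 + 41·(7 − 16.4)/22 = 47.4°C, outside 50.6–59.1°C ✗; GC 7/22 = 31.8%, outside 42.5–52.2% ✗ — fails.
P4 (21 nt, A=7 T=3 G=7 C=4): 3' end GCA has 2 G/C ✓; Tm = 64.9 + 41·(11 − 16.4)/21 = 54.4°C ✓; GC 11/21 = 52.4%, outside 42.5–52.2% ✗ — fails.

P1 only.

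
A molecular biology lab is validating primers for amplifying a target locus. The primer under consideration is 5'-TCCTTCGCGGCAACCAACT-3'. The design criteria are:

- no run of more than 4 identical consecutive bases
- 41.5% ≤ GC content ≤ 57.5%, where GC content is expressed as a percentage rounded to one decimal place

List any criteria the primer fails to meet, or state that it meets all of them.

Fails: GC content.

Base counts: A=4, T=4, G=3, C=8 (length 19).
homopolymer run: longest run = 2 ✓
GC content: GC 11/19 = 57.9%, outside 41.5–57.5% ✗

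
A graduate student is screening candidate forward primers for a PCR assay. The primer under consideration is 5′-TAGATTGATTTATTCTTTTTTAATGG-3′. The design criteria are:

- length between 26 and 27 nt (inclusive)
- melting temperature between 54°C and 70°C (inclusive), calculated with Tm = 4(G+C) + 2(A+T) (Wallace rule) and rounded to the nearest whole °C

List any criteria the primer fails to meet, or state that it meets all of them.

Base counts: A=6, T=15, G=4, C=1 (length 26).
length: length 26 ✓
Tm: Tm = 2·21 + 4·5 = 62°C ✓

Meets all criteria.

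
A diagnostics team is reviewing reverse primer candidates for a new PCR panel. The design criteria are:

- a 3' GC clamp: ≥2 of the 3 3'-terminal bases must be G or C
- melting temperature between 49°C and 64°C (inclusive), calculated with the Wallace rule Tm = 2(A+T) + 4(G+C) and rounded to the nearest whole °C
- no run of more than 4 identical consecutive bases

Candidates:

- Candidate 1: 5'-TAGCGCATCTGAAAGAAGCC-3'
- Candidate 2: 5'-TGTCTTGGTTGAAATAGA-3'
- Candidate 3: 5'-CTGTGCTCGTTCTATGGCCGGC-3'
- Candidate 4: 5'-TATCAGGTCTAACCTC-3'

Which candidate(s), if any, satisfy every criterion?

Candidate 1 (20 nt, A=7 T=3 G=5 C=5): 3' end GCC has 3 G/C ✓; Tm = 2·10 + 4·10 = 60°C ✓; longest run = 3 ✓ — passes.
Candidate 2 (18 nt, A=5 T=7 G=5 C=1): 3' end AGA has 1 G/C, need ≥2 ✗; Tm = 2·12 + 4·6 = 48°C, outside 49–64°C ✗; longest run = 3 ✓ — fails.
Candidate 3 (22 nt, A=1 T=7 G=7 C=7): 3' end GGC has 3 G/C ✓; Tm = 2·8 + 4·14 = 72°C, outside 49–64°C ✗; longest run = 2 ✓ — fails.
Candidate 4 (16 nt, A=4 T=5 G=2 C=5): 3' end CTC has 2 G/C ✓; Tm = 2·9 + 4·7 = 46°C, outside 49–64°C ✗; longest run = 2 ✓ — fails.

Candidate 1 only.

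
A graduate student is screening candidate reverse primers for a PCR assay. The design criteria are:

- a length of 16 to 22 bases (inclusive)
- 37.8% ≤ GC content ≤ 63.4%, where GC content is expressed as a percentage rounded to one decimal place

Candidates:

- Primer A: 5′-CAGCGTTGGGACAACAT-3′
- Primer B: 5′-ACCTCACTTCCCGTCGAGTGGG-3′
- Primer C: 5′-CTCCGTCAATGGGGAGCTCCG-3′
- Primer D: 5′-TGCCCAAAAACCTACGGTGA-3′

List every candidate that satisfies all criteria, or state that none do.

Primer A and Primer D.

Primer A (17 nt, A=5 T=3 G=5 C=4): length 17 ✓; GC 9/17 = 52.9% ✓ — passes.
Primer B (22 nt, A=3 T=5 G=6 C=8): length 22 ✓; GC 14/22 = 63.6%, outside 37.8–63.4% ✗ — fails.
Primer C (21 nt, A=3 T=4 G=7 C=7): length 21 ✓; GC 14/21 = 66.7%, outside 37.8–63.4% ✗ — fails.
Primer D (20 nt, A=7 T=3 G=4 C=6): length 20 ✓; GC 10/20 = 50.0% ✓ — passes.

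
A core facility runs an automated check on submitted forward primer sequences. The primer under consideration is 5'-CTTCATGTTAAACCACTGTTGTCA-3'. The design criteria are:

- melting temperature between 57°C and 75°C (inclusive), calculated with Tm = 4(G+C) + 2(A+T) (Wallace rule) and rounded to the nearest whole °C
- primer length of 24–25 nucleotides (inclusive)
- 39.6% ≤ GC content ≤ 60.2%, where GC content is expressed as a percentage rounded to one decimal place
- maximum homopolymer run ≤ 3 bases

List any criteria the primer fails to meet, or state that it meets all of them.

Base counts: A=6, T=9, G=3, C=6 (length 24).
Tm: Tm = 2·15 + 4·9 = 66°C ✓
length: length 24 ✓
GC content: GC 9/24 = 37.5%, outside 39.6–60.2% ✗
homopolymer run: longest run = 3 ✓

Fails: GC content.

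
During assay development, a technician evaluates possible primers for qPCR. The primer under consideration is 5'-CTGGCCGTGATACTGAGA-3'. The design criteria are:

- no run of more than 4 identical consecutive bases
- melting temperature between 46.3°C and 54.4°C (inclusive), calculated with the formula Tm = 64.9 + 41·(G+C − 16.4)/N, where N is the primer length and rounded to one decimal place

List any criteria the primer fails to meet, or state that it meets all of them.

Base counts: A=4, T=4, G=6, C=4 (length 18).
homopolymer run: longest run = 2 ✓
Tm: Tm = 64.9 + 41·(10 − 16.4)/18 = 50.3°C ✓

Meets all criteria.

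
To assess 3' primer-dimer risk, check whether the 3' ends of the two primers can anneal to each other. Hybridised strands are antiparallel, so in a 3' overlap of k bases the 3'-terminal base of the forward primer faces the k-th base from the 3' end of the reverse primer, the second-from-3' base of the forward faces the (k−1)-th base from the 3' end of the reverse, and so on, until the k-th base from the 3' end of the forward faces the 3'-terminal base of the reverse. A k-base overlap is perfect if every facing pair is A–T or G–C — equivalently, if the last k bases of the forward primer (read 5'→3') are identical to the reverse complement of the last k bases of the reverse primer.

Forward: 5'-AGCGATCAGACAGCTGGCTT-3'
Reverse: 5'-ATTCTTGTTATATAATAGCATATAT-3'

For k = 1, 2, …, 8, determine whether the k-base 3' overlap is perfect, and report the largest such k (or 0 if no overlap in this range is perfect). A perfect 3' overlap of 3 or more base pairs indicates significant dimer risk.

Longest perfect overlap: 0 complementary base pairs; below the dimer-risk threshold (threshold 3).

Last 8 bases (5'→3') — forward …GCTGGCTT, reverse …GCATATAT.
Reverse complement of the reverse primer's last 8 bases: ATATATGC; its first k bases are the reverse complement of the reverse primer's last k bases, so a perfect k-base overlap needs the forward primer's last k bases to equal them.
Comparing (forward last k vs required): k=1: T vs A ✗; k=2: TT vs AT ✗; k=3: CTT vs ATA ✗; k=4: GCTT vs ATAT ✗; k=5: GGCTT vs ATATA ✗; k=6: TGGCTT vs ATATAT ✗; k=7: CTGGCTT vs ATATATG ✗; k=8: GCTGGCTT vs ATATATGC ✗.
No overlap length from 1 to 8 is perfect, so the longest perfect 3' overlap is 0.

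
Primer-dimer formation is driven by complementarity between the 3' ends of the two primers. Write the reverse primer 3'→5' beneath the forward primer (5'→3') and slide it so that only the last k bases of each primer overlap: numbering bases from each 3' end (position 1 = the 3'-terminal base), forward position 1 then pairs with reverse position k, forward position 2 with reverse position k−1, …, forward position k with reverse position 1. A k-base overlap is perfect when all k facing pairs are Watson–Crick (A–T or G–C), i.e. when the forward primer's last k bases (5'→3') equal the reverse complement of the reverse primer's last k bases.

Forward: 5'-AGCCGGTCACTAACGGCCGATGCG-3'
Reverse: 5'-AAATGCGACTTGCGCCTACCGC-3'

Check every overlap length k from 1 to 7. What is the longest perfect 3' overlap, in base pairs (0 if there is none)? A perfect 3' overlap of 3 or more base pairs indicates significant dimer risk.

Last 7 bases (5'→3') — forward …CGATGCG, reverse …CTACCGC.
Reverse complement of the reverse primer's last 7 bases: GCGGTAG; its first k bases are the reverse complement of the reverse primer's last k bases, so a perfect k-base overlap needs the forward primer's last k bases to equal them.
Comparing (forward last k vs required): k=1: G vs G ✓; k=2: CG vs GC ✗; k=3: GCG vs GCG ✓; k=4: TGCG vs GCGG ✗; k=5: ATGCG vs GCGGT ✗; k=6: GATGCG vs GCGGTA ✗; k=7: CGATGCG vs GCGGTAG ✗.
Perfect overlaps at k = 1, 3; the largest is 3.

Longest perfect overlap: 3 complementary base pairs; significant dimer risk (threshold 3).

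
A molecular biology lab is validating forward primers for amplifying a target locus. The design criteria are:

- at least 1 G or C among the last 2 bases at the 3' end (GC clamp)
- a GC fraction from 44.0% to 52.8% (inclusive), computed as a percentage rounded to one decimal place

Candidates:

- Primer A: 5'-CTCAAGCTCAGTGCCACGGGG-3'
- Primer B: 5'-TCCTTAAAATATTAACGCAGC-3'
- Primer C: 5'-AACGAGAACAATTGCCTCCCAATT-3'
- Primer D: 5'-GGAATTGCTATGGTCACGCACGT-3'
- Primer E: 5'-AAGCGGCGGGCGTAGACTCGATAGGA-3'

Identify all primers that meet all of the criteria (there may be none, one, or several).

Primer A (21 nt, A=4 T=3 G=7 C=7): 3' end GG has 2 G/C ✓; GC 14/21 = 66.7%, outside 44.0–52.8% ✗ — fails.
Primer B (21 nt, A=8 T=6 G=2 C=5): 3' end GC has 2 G/C ✓; GC 7/21 = 33.3%, outside 44.0–52.8% ✗ — fails.
Primer C (24 nt, A=9 T=5 G=3 C=7): 3' end TT has 0 G/C, need ≥1 ✗; GC 10/24 = 41.7%, outside 44.0–52.8% ✗ — fails.
Primer D (23 nt, A=5 T=6 G=7 C=5): 3' end GT has 1 G/C ✓; GC 12/23 = 52.2% ✓ — passes.
Primer E (26 nt, A=7 T=3 G=11 C=5): 3' end GA has 1 G/C ✓; GC 16/26 = 61.5%, outside 44.0–52.8% ✗ — fails.

Primer D only.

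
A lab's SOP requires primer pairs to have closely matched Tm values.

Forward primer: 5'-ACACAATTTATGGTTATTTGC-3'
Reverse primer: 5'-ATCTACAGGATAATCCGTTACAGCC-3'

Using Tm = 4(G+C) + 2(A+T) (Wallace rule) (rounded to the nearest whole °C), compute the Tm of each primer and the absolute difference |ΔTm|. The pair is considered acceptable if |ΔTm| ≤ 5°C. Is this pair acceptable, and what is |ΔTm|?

|ΔTm| = 18°C; the pair is not acceptable.

Forward: A=6 T=9 G=3 C=3 → Tm = 2·15 + 4·6 = 54°C.
Reverse: A=8 T=6 G=4 C=7 → Tm = 2·14 + 4·11 = 72°C.
|ΔTm| = |54 − 72| = 18°C, > 5°C.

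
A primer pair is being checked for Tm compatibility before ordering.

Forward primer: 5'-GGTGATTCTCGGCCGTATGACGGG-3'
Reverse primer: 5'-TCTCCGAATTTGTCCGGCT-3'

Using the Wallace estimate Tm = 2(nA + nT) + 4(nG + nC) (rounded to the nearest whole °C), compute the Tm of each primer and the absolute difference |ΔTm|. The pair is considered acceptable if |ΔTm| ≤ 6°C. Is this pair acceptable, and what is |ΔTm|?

Forward: A=3 T=6 G=10 C=5 → Tm = 2·9 + 4·15 = 78°C.
Reverse: A=2 T=7 G=4 C=6 → Tm = 2·9 + 4·10 = 58°C.
|ΔTm| = |78 − 58| = 20°C, > 6°C.

|ΔTm| = 20°C; the pair is not acceptable.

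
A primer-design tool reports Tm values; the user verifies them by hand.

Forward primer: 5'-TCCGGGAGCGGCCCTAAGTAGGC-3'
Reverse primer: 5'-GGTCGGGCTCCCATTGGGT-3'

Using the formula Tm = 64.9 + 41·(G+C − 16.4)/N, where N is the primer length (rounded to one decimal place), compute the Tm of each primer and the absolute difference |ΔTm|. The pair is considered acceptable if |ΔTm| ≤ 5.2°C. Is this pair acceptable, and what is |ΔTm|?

Forward: G+C = 16, N = 23 → Tm = 64.9 + 41·(16 − 16.4)/23 = 64.2°C.
Reverse: G+C = 13, N = 19 → Tm = 64.9 + 41·(13 − 16.4)/19 = 57.6°C.
|ΔTm| = |64.2 − 57.6| = 6.6°C, > 5.2°C.

|ΔTm| = 6.6°C; the pair is not acceptable.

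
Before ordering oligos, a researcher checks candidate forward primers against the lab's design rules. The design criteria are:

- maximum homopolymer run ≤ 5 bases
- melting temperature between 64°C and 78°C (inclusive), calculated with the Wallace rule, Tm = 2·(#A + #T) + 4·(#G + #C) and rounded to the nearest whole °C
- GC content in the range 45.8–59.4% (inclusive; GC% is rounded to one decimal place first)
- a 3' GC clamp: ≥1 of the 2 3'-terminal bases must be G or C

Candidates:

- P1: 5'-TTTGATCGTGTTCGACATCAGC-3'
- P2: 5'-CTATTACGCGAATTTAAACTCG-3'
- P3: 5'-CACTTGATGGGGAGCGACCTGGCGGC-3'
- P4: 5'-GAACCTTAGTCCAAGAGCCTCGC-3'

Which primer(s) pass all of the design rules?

P1 (22 nt, A=4 T=8 G=5 C=5): longest run = 3 ✓; Tm = 2·12 + 4·10 = 64°C ✓; GC 10/22 = 45.5%, outside 45.8–59.4% ✗; 3' end GC has 2 G/C ✓ — fails.
P2 (22 nt, A=7 T=7 G=3 C=5): longest run = 3 ✓; Tm = 2·14 + 4·8 = 60°C, outside 64–78°C ✗; GC 8/22 = 36.4%, outside 45.8–59.4% ✗; 3' end CG has 2 G/C ✓ — fails.
P3 (26 nt, A=4 T=4 G=11 C=7): longest run = 4 ✓; Tm = 2·8 + 4·18 = 88°C, outside 64–78°C ✗; GC 18/26 = 69.2%, outside 45.8–59.4% ✗; 3' end GC has 2 G/C ✓ — fails.
P4 (23 nt, A=6 T=4 G=5 C=8): longest run = 2 ✓; Tm = 2·10 + 4·13 = 72°C ✓; GC 13/23 = 56.5% ✓; 3' end GC has 2 G/C ✓ — passes.

P4 only.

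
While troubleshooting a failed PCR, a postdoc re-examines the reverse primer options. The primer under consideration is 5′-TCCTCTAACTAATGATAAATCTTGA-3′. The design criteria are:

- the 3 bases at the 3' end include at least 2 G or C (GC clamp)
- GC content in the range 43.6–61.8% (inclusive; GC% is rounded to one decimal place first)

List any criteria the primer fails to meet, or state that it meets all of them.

Fails: GC clamp, GC content.

Base counts: A=9, T=9, G=2, C=5 (length 25).
GC clamp: 3' end TGA has 1 G/C, need ≥2 ✗
GC content: GC 7/25 = 28.0%, outside 43.6–61.8% ✗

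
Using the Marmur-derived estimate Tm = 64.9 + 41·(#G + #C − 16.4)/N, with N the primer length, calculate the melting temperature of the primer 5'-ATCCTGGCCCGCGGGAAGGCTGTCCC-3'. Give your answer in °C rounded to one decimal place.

69.0°C

Base counts: A=3, T=4, G=9, C=10; G+C = 19, N = 26.
Tm = 64.9 + 41·(19 − 16.4)/26 = 64.9 + 106.60/26 = 69.0°C.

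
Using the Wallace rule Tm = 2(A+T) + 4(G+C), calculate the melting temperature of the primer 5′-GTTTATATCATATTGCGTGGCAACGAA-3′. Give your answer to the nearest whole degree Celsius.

Base counts: A=8, T=9, G=6, C=4 (length 27).
Tm = 2·(8+9) + 4·(6+4) = 2·17 + 4·10 = 34 + 40 = 74°C.

74°C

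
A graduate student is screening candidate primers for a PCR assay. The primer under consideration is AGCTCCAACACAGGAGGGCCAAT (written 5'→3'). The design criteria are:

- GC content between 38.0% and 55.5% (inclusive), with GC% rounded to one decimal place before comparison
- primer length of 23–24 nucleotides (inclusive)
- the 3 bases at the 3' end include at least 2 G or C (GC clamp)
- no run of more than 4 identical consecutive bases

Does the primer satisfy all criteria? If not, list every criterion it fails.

Base counts: A=8, T=2, G=6, C=7 (length 23).
GC content: GC 13/23 = 56.5%, outside 38.0–55.5% ✗
length: length 23 ✓
GC clamp: 3' end AAT has 0 G/C, need ≥2 ✗
homopolymer run: longest run = 3 ✓

Fails: GC content, GC clamp.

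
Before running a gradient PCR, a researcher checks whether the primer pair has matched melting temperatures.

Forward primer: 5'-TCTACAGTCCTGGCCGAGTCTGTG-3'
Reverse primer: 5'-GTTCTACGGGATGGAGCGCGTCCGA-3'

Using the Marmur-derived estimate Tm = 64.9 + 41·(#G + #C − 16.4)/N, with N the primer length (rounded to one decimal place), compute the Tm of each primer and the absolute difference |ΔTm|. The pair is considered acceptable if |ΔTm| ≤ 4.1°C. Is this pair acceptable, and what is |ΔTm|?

Forward: G+C = 14, N = 24 → Tm = 64.9 + 41·(14 − 16.4)/24 = 60.8°C.
Reverse: G+C = 16, N = 25 → Tm = 64.9 + 41·(16 − 16.4)/25 = 64.2°C.
|ΔTm| = |60.8 − 64.2| = 3.4°C, ≤ 4.1°C.

|ΔTm| = 3.4°C; the pair is acceptable.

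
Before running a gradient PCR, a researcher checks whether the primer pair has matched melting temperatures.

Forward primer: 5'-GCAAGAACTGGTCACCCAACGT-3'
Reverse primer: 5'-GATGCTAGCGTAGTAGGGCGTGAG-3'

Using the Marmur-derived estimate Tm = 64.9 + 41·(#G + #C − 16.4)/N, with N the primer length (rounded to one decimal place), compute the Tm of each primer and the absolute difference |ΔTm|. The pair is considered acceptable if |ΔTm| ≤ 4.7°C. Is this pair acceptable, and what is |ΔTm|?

Forward: G+C = 12, N = 22 → Tm = 64.9 + 41·(12 − 16.4)/22 = 56.7°C.
Reverse: G+C = 14, N = 24 → Tm = 64.9 + 41·(14 − 16.4)/24 = 60.8°C.
|ΔTm| = |56.7 − 60.8| = 4.1°C, ≤ 4.7°C.

|ΔTm| = 4.1°C; the pair is acceptable.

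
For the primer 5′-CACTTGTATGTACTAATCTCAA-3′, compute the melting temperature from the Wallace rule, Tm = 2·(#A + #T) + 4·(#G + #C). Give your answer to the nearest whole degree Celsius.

Base counts: A=7, T=8, G=2, C=5 (length 22).
Tm = 2·(7+8) + 4·(2+5) = 2·15 + 4·7 = 30 + 28 = 58°C.

58°C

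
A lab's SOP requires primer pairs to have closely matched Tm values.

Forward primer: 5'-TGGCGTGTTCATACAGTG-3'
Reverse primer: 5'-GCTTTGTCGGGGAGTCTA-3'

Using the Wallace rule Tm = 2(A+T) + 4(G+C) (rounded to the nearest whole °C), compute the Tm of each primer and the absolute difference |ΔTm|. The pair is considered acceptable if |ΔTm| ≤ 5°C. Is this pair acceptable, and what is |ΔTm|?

|ΔTm| = 2°C; the pair is acceptable.

Forward: A=3 T=6 G=6 C=3 → Tm = 2·9 + 4·9 = 54°C.
Reverse: A=2 T=6 G=7 C=3 → Tm = 2·8 + 4·10 = 56°C.
|ΔTm| = |54 − 56| = 2°C, ≤ 5°C.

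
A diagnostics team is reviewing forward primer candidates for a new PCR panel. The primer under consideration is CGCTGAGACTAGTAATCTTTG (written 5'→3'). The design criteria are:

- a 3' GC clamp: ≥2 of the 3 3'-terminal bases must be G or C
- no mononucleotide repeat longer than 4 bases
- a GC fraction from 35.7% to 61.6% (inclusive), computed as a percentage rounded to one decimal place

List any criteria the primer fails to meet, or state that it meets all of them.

Fails: GC clamp.

Base counts: A=5, T=7, G=5, C=4 (length 21).
GC clamp: 3' end TTG has 1 G/C, need ≥2 ✗
homopolymer run: longest run = 3 ✓
GC content: GC 9/21 = 42.9% ✓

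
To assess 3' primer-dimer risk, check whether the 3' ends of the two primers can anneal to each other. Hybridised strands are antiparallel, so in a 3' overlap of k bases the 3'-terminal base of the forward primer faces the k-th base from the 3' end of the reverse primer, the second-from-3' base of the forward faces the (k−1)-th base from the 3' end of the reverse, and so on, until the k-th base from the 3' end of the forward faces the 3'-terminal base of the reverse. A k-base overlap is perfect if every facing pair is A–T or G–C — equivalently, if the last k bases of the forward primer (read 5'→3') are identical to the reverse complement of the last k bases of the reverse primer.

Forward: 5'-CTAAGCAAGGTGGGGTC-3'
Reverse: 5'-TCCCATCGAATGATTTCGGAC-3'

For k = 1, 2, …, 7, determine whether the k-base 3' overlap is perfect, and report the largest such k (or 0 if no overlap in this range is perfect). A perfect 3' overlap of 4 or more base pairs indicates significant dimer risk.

Longest perfect overlap: 3 complementary base pairs; below the dimer-risk threshold (threshold 4).

Last 7 bases (5'→3') — forward …TGGGGTC, reverse …TTCGGAC.
Reverse complement of the reverse primer's last 7 bases: GTCCGAA; its first k bases are the reverse complement of the reverse primer's last k bases, so a perfect k-base overlap needs the forward primer's last k bases to equal them.
Comparing (forward last k vs required): k=1: C vs G ✗; k=2: TC vs GT ✗; k=3: GTC vs GTC ✓; k=4: GGTC vs GTCC ✗; k=5: GGGTC vs GTCCG ✗; k=6: GGGGTC vs GTCCGA ✗; k=7: TGGGGTC vs GTCCGAA ✗.
Only k = 3 is perfect, so the longest perfect 3' overlap is 3.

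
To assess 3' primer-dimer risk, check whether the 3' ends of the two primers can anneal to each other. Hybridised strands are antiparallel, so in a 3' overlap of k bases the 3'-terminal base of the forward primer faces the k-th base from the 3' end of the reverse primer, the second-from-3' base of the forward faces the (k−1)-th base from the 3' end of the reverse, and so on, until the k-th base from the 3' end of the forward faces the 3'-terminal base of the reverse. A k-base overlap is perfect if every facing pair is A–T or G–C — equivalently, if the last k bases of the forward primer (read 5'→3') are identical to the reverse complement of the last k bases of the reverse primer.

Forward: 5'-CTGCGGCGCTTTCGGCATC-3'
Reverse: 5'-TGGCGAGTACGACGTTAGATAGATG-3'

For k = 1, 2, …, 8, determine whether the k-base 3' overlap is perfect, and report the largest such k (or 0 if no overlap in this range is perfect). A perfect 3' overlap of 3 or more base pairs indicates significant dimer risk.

Longest perfect overlap: 4 complementary base pairs; significant dimer risk (threshold 3).

Last 8 bases (5'→3') — forward …TCGGCATC, reverse …GATAGATG.
Reverse complement of the reverse primer's last 8 bases: CATCTATC; its first k bases are the reverse complement of the reverse primer's last k bases, so a perfect k-base overlap needs the forward primer's last k bases to equal them.
Comparing (forward last k vs required): k=1: C vs C ✓; k=2: TC vs CA ✗; k=3: ATC vs CAT ✗; k=4: CATC vs CATC ✓; k=5: GCATC vs CATCT ✗; k=6: GGCATC vs CATCTA ✗; k=7: CGGCATC vs CATCTAT ✗; k=8: TCGGCATC vs CATCTATC ✗.
Perfect overlaps at k = 1, 4; the largest is 4.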